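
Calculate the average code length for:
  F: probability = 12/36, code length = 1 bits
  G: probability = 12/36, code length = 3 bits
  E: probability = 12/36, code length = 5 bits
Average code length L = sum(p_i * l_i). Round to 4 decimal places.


Weighted contributions p_i * l_i:
  F: (12/36) * 1 = 12/36
  G: (12/36) * 3 = 36/36
  E: (12/36) * 5 = 60/36
Sum = (12 + 36 + 60)/36 = 108/36

L = 108/36 = 3.0000 bits/symbol


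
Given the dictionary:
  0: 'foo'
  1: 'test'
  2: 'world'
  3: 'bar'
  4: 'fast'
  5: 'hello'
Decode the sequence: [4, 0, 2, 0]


Look up each index in the dictionary:
  4 -> 'fast'
  0 -> 'foo'
  2 -> 'world'
  0 -> 'foo'

Decoded: "fast foo world foo"


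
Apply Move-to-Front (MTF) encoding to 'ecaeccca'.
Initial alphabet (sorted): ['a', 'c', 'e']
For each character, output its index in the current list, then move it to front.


MTF encoding:
'e': index 2 in ['a', 'c', 'e'] -> ['e', 'a', 'c']
'c': index 2 in ['e', 'a', 'c'] -> ['c', 'e', 'a']
'a': index 2 in ['c', 'e', 'a'] -> ['a', 'c', 'e']
'e': index 2 in ['a', 'c', 'e'] -> ['e', 'a', 'c']
'c': index 2 in ['e', 'a', 'c'] -> ['c', 'e', 'a']
'c': index 0 in ['c', 'e', 'a'] -> ['c', 'e', 'a']
'c': index 0 in ['c', 'e', 'a'] -> ['c', 'e', 'a']
'a': index 2 in ['c', 'e', 'a'] -> ['a', 'c', 'e']


Output: [2, 2, 2, 2, 2, 0, 0, 2]


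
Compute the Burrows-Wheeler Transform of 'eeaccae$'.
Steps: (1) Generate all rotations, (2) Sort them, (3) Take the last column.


Rotations (sorted):
  0: $eeaccae -> last char: e
  1: accae$ee -> last char: e
  2: ae$eeacc -> last char: c
  3: cae$eeac -> last char: c
  4: ccae$eea -> last char: a
  5: e$eeacca -> last char: a
  6: eaccae$e -> last char: e
  7: eeaccae$ -> last char: $


BWT = eeccaae$


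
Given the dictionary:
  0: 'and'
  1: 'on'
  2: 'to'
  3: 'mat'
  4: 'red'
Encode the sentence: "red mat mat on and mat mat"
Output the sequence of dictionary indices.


Look up each word in the dictionary:
  'red' -> 4
  'mat' -> 3
  'mat' -> 3
  'on' -> 1
  'and' -> 0
  'mat' -> 3
  'mat' -> 3

Encoded: [4, 3, 3, 1, 0, 3, 3]


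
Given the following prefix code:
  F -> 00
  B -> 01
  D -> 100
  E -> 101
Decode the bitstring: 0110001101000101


Decoding step by step:
Bits 01 -> B
Bits 100 -> D
Bits 01 -> B
Bits 101 -> E
Bits 00 -> F
Bits 01 -> B
Bits 01 -> B


Decoded message: BDBEFBB


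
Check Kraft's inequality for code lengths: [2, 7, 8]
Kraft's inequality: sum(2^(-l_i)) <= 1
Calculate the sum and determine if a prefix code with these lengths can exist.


Sum = 2^(-2) + 2^(-7) + 2^(-8)
    = 0.25 + 0.0078125 + 0.00390625
    = 67/256 = 0.26171875
Since 0.26171875 <= 1, Kraft's inequality IS satisfied.
A prefix code with these lengths CAN exist.

Kraft sum = 0.26171875. Satisfied.


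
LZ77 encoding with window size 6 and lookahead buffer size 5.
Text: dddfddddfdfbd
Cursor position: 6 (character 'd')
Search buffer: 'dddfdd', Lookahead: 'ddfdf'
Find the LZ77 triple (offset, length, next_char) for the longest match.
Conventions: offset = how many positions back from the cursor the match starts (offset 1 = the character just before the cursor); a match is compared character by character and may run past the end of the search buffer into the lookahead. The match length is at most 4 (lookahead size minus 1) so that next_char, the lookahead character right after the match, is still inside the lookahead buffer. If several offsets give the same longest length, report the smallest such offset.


Try each offset into the search buffer:
  offset=1 (pos 5, char 'd'): match length 2
  offset=2 (pos 4, char 'd'): match length 2
  offset=3 (pos 3, char 'f'): match length 0
  offset=4 (pos 2, char 'd'): match length 1
  offset=5 (pos 1, char 'd'): match length 4
  offset=6 (pos 0, char 'd'): match length 2
Longest match has length 4 at offset 5.
next_char = character at position 6 + 4 = 10 -> 'f'

Best match: offset=5, length=4 (matching 'ddfd' starting at position 1)
LZ77 triple: (5, 4, 'f')


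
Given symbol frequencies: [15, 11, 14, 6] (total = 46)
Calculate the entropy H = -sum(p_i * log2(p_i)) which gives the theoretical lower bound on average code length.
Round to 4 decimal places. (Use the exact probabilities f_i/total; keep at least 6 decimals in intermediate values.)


Per-symbol terms -p_i * log2(p_i) with p_i = f_i/46:
  p = 15/46 = 0.326087: log2(p) = -1.616671, -p*log2(p) = 0.527175
  p = 11/46 = 0.239130: log2(p) = -2.064130, -p*log2(p) = 0.493596
  p = 14/46 = 0.304348: log2(p) = -1.716207, -p*log2(p) = 0.522324
  p = 6/46 = 0.130435: log2(p) = -2.938599, -p*log2(p) = 0.383296
H = 0.527175 + 0.493596 + 0.522324 + 0.383296 = 1.926391

H = 1.9264 bits/symbol


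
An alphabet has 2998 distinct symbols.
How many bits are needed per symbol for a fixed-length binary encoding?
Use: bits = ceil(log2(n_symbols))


log2(2998) = 11.5498
Bracket: 2^11 = 2048 < 2998 <= 2^12 = 4096
So ceil(log2(2998)) = 12

bits = ceil(log2(2998)) = ceil(11.5498) = 12 bits


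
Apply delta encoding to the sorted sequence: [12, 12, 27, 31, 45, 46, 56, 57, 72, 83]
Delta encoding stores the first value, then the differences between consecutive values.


First value: 12
Deltas:
  12 - 12 = 0
  27 - 12 = 15
  31 - 27 = 4
  45 - 31 = 14
  46 - 45 = 1
  56 - 46 = 10
  57 - 56 = 1
  72 - 57 = 15
  83 - 72 = 11


Delta encoded: [12, 0, 15, 4, 14, 1, 10, 1, 15, 11]


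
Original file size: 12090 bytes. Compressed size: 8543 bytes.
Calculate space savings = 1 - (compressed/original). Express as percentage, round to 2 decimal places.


ratio = compressed/original = 8543/12090 = 0.706617
savings = 1 - ratio = 1 - 0.706617 = 0.293383
as a percentage: 0.293383 * 100 = 29.34%

Space savings = 1 - 8543/12090 = 29.34%


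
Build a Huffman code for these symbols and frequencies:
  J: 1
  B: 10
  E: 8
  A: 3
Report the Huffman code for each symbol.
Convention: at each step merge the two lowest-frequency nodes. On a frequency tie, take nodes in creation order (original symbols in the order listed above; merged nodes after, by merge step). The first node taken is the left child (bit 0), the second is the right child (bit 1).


Huffman tree construction:
Step 1: Merge J(1) + A(3) = 4
Step 2: Merge (J+A)(4) + E(8) = 12
Step 3: Merge B(10) + ((J+A)+E)(12) = 22
Read each symbol's code off the tree from the root (left child = 0, right child = 1).

Codes:
  J: 100 (length 3)
  B: 0 (length 1)
  E: 11 (length 2)
  A: 101 (length 3)
Average code length: 38/22 = 1.7273 bits/symbol


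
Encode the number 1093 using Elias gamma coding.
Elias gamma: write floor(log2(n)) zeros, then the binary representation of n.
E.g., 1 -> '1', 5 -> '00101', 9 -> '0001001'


num_bits = floor(log2(1093)) + 1 = 11
leading_zeros = num_bits - 1 = 10
binary(1093) = 10001000101

Elias gamma(1093) = '0000000000' + '10001000101' = 000000000010001000101 (21 bits)


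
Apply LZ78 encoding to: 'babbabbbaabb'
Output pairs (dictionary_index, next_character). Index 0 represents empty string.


LZ78 encoding steps:
Dictionary: {0: ''}
Step 1: w='' (idx 0), next='b' -> output (0, 'b'), add 'b' as idx 1
Step 2: w='' (idx 0), next='a' -> output (0, 'a'), add 'a' as idx 2
Step 3: w='b' (idx 1), next='b' -> output (1, 'b'), add 'bb' as idx 3
Step 4: w='a' (idx 2), next='b' -> output (2, 'b'), add 'ab' as idx 4
Step 5: w='bb' (idx 3), next='a' -> output (3, 'a'), add 'bba' as idx 5
Step 6: w='ab' (idx 4), next='b' -> output (4, 'b'), add 'abb' as idx 6


Encoded: [(0, 'b'), (0, 'a'), (1, 'b'), (2, 'b'), (3, 'a'), (4, 'b')]


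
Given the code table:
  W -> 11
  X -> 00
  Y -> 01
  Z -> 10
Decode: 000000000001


Decoding:
00 -> X
00 -> X
00 -> X
00 -> X
00 -> X
01 -> Y


Result: XXXXXY


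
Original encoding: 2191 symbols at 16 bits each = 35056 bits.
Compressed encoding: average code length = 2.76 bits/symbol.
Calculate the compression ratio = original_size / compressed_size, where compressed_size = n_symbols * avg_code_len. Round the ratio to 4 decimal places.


original_size = n_symbols * orig_bits = 2191 * 16 = 35056 bits
compressed_size = n_symbols * avg_code_len = 2191 * 2.76 = 6047.16 bits
ratio = original_size / compressed_size = 35056 / 6047.16 = 5.7971

Compression ratio = 5.7971


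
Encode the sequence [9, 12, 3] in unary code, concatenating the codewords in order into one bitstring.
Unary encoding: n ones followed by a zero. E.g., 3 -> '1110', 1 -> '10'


Encode each number as n ones followed by a terminating 0:
  9 -> 1111111110 (10 bits)
  12 -> 1111111111110 (13 bits)
  3 -> 1110 (4 bits)
Total length = 10 + 13 + 4 = 27 bits.

Unary([9, 12, 3]) = 111111111011111111111101110 (27 bits)


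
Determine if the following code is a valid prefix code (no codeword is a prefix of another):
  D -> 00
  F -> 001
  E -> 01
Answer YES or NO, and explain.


Checking each pair (does one codeword prefix another?):
  D='00' vs F='001': prefix -- VIOLATION

NO -- this is NOT a valid prefix code. D (00) is a prefix of F (001).


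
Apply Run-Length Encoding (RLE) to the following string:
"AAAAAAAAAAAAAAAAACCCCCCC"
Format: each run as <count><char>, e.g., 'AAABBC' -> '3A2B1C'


Scanning runs left to right:
  i=0: run of 'A' x 17 -> '17A'
  i=17: run of 'C' x 7 -> '7C'

RLE = 17A7C


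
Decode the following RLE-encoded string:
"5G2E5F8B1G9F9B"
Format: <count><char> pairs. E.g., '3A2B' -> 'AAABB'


Expanding each <count><char> pair:
  5G -> 'GGGGG'
  2E -> 'EE'
  5F -> 'FFFFF'
  8B -> 'BBBBBBBB'
  1G -> 'G'
  9F -> 'FFFFFFFFF'
  9B -> 'BBBBBBBBB'

Decoded = GGGGGEEFFFFFBBBBBBBBGFFFFFFFFFBBBBBBBBB


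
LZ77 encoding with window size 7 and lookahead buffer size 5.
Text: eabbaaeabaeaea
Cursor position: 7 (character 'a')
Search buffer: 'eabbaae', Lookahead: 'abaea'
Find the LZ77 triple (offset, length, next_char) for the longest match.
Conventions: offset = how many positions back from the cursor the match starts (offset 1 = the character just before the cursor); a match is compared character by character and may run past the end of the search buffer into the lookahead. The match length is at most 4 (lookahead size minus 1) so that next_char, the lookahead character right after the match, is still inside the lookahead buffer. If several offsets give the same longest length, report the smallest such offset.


Try each offset into the search buffer:
  offset=1 (pos 6, char 'e'): match length 0
  offset=2 (pos 5, char 'a'): match length 1
  offset=3 (pos 4, char 'a'): match length 1
  offset=4 (pos 3, char 'b'): match length 0
  offset=5 (pos 2, char 'b'): match length 0
  offset=6 (pos 1, char 'a'): match length 2
  offset=7 (pos 0, char 'e'): match length 0
Longest match has length 2 at offset 6.
next_char = character at position 7 + 2 = 9 -> 'a'

Best match: offset=6, length=2 (matching 'ab' starting at position 1)
LZ77 triple: (6, 2, 'a')


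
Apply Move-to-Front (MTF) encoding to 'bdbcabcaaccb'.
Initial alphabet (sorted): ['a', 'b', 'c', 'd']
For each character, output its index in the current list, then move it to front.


MTF encoding:
'b': index 1 in ['a', 'b', 'c', 'd'] -> ['b', 'a', 'c', 'd']
'd': index 3 in ['b', 'a', 'c', 'd'] -> ['d', 'b', 'a', 'c']
'b': index 1 in ['d', 'b', 'a', 'c'] -> ['b', 'd', 'a', 'c']
'c': index 3 in ['b', 'd', 'a', 'c'] -> ['c', 'b', 'd', 'a']
'a': index 3 in ['c', 'b', 'd', 'a'] -> ['a', 'c', 'b', 'd']
'b': index 2 in ['a', 'c', 'b', 'd'] -> ['b', 'a', 'c', 'd']
'c': index 2 in ['b', 'a', 'c', 'd'] -> ['c', 'b', 'a', 'd']
'a': index 2 in ['c', 'b', 'a', 'd'] -> ['a', 'c', 'b', 'd']
'a': index 0 in ['a', 'c', 'b', 'd'] -> ['a', 'c', 'b', 'd']
'c': index 1 in ['a', 'c', 'b', 'd'] -> ['c', 'a', 'b', 'd']
'c': index 0 in ['c', 'a', 'b', 'd'] -> ['c', 'a', 'b', 'd']
'b': index 2 in ['c', 'a', 'b', 'd'] -> ['b', 'c', 'a', 'd']


Output: [1, 3, 1, 3, 3, 2, 2, 2, 0, 1, 0, 2]


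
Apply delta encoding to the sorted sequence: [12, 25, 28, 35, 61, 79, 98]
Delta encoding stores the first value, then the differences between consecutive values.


First value: 12
Deltas:
  25 - 12 = 13
  28 - 25 = 3
  35 - 28 = 7
  61 - 35 = 26
  79 - 61 = 18
  98 - 79 = 19


Delta encoded: [12, 13, 3, 7, 26, 18, 19]


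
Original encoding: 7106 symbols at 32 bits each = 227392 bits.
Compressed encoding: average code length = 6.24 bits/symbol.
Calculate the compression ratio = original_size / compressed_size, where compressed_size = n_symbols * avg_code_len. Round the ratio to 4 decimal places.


original_size = n_symbols * orig_bits = 7106 * 32 = 227392 bits
compressed_size = n_symbols * avg_code_len = 7106 * 6.24 = 44341.44 bits
ratio = original_size / compressed_size = 227392 / 44341.44 = 5.1282

Compression ratio = 5.1282


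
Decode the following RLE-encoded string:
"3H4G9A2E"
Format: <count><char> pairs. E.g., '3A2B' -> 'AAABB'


Expanding each <count><char> pair:
  3H -> 'HHH'
  4G -> 'GGGG'
  9A -> 'AAAAAAAAA'
  2E -> 'EE'

Decoded = HHHGGGGAAAAAAAAAEE


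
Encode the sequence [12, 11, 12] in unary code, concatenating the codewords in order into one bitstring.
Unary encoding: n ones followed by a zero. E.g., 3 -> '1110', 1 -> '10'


Encode each number as n ones followed by a terminating 0:
  12 -> 1111111111110 (13 bits)
  11 -> 111111111110 (12 bits)
  12 -> 1111111111110 (13 bits)
Total length = 13 + 12 + 13 = 38 bits.

Unary([12, 11, 12]) = 11111111111101111111111101111111111110 (38 bits)


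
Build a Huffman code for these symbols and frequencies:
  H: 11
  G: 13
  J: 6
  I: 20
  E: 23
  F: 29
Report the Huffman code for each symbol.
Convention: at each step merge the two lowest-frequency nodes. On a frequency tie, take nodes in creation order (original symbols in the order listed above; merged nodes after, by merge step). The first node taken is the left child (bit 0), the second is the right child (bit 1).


Huffman tree construction:
Step 1: Merge J(6) + H(11) = 17
Step 2: Merge G(13) + (J+H)(17) = 30
Step 3: Merge I(20) + E(23) = 43
Step 4: Merge F(29) + (G+(J+H))(30) = 59
Step 5: Merge (I+E)(43) + (F+(G+(J+H)))(59) = 102
Read each symbol's code off the tree from the root (left child = 0, right child = 1).

Codes:
  H: 1111 (length 4)
  G: 110 (length 3)
  J: 1110 (length 4)
  I: 00 (length 2)
  E: 01 (length 2)
  F: 10 (length 2)
Average code length: 251/102 = 2.4608 bits/symbol


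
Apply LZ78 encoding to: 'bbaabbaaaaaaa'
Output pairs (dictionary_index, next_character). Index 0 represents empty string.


LZ78 encoding steps:
Dictionary: {0: ''}
Step 1: w='' (idx 0), next='b' -> output (0, 'b'), add 'b' as idx 1
Step 2: w='b' (idx 1), next='a' -> output (1, 'a'), add 'ba' as idx 2
Step 3: w='' (idx 0), next='a' -> output (0, 'a'), add 'a' as idx 3
Step 4: w='b' (idx 1), next='b' -> output (1, 'b'), add 'bb' as idx 4
Step 5: w='a' (idx 3), next='a' -> output (3, 'a'), add 'aa' as idx 5
Step 6: w='aa' (idx 5), next='a' -> output (5, 'a'), add 'aaa' as idx 6
Step 7: w='aa' (idx 5), end of input -> output (5, '')


Encoded: [(0, 'b'), (1, 'a'), (0, 'a'), (1, 'b'), (3, 'a'), (5, 'a'), (5, '')]


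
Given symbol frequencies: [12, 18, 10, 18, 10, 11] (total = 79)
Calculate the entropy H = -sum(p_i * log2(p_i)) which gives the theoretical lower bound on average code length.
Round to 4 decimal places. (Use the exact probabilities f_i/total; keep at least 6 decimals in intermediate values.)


Per-symbol terms -p_i * log2(p_i) with p_i = f_i/79:
  p = 12/79 = 0.151899: log2(p) = -2.718818, -p*log2(p) = 0.412985
  p = 18/79 = 0.227848: log2(p) = -2.133856, -p*log2(p) = 0.486195
  p = 10/79 = 0.126582: log2(p) = -2.981853, -p*log2(p) = 0.377450
  p = 18/79 = 0.227848: log2(p) = -2.133856, -p*log2(p) = 0.486195
  p = 10/79 = 0.126582: log2(p) = -2.981853, -p*log2(p) = 0.377450
  p = 11/79 = 0.139241: log2(p) = -2.844349, -p*log2(p) = 0.396049
H = 0.412985 + 0.486195 + 0.377450 + 0.486195 + 0.377450 + 0.396049 = 2.536324

H = 2.5363 bits/symbol


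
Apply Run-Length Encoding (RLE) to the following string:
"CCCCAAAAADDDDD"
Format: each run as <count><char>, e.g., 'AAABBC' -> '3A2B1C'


Scanning runs left to right:
  i=0: run of 'C' x 4 -> '4C'
  i=4: run of 'A' x 5 -> '5A'
  i=9: run of 'D' x 5 -> '5D'

RLE = 4C5A5D


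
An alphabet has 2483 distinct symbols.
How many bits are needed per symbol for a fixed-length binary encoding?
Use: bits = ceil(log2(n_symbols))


log2(2483) = 11.2779
Bracket: 2^11 = 2048 < 2483 <= 2^12 = 4096
So ceil(log2(2483)) = 12

bits = ceil(log2(2483)) = ceil(11.2779) = 12 bits


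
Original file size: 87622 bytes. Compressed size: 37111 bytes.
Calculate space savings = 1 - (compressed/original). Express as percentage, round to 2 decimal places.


ratio = compressed/original = 37111/87622 = 0.423535
savings = 1 - ratio = 1 - 0.423535 = 0.576465
as a percentage: 0.576465 * 100 = 57.65%

Space savings = 1 - 37111/87622 = 57.65%


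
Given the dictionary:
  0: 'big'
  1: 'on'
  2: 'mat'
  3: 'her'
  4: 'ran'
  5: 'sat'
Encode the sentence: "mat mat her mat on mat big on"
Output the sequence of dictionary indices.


Look up each word in the dictionary:
  'mat' -> 2
  'mat' -> 2
  'her' -> 3
  'mat' -> 2
  'on' -> 1
  'mat' -> 2
  'big' -> 0
  'on' -> 1

Encoded: [2, 2, 3, 2, 1, 2, 0, 1]


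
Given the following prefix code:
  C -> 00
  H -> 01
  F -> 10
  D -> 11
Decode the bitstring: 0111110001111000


Decoding step by step:
Bits 01 -> H
Bits 11 -> D
Bits 11 -> D
Bits 00 -> C
Bits 01 -> H
Bits 11 -> D
Bits 10 -> F
Bits 00 -> C


Decoded message: HDDCHDFC


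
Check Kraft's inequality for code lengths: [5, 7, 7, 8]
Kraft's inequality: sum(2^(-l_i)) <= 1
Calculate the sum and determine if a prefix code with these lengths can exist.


Sum = 2^(-5) + 2^(-7) + 2^(-7) + 2^(-8)
    = 0.03125 + 0.0078125 + 0.0078125 + 0.00390625
    = 13/256 = 0.05078125
Since 0.05078125 <= 1, Kraft's inequality IS satisfied.
A prefix code with these lengths CAN exist.

Kraft sum = 0.05078125. Satisfied.


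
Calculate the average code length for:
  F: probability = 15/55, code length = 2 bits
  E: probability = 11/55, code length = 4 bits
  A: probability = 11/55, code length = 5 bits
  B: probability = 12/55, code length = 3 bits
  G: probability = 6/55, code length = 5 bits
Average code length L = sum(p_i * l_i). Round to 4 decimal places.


Weighted contributions p_i * l_i:
  F: (15/55) * 2 = 30/55
  E: (11/55) * 4 = 44/55
  A: (11/55) * 5 = 55/55
  B: (12/55) * 3 = 36/55
  G: (6/55) * 5 = 30/55
Sum = (30 + 44 + 55 + 36 + 30)/55 = 195/55

L = 195/55 = 3.5455 bits/symbol


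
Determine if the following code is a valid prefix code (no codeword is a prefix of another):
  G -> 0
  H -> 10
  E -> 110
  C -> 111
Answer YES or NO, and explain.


Checking each pair (does one codeword prefix another?):
  G='0' vs H='10': no prefix
  G='0' vs E='110': no prefix
  G='0' vs C='111': no prefix
  H='10' vs G='0': no prefix
  H='10' vs E='110': no prefix
  H='10' vs C='111': no prefix
  E='110' vs G='0': no prefix
  E='110' vs H='10': no prefix
  E='110' vs C='111': no prefix
  C='111' vs G='0': no prefix
  C='111' vs H='10': no prefix
  C='111' vs E='110': no prefix
No violation found over all pairs.

YES -- this is a valid prefix code. No codeword is a prefix of any other codeword.


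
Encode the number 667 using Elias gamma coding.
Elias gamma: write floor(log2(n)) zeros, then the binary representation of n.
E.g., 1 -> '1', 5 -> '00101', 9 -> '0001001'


num_bits = floor(log2(667)) + 1 = 10
leading_zeros = num_bits - 1 = 9
binary(667) = 1010011011

Elias gamma(667) = '000000000' + '1010011011' = 0000000001010011011 (19 bits)


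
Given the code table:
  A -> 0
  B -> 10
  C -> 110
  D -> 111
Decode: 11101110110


Decoding:
111 -> D
0 -> A
111 -> D
0 -> A
110 -> C


Result: DADAC


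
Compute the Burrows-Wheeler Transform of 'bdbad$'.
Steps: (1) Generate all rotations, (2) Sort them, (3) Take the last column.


Rotations (sorted):
  0: $bdbad -> last char: d
  1: ad$bdb -> last char: b
  2: bad$bd -> last char: d
  3: bdbad$ -> last char: $
  4: d$bdba -> last char: a
  5: dbad$b -> last char: b


BWT = dbd$ab


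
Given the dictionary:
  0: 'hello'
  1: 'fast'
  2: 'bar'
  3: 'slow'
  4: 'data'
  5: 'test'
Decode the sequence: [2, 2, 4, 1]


Look up each index in the dictionary:
  2 -> 'bar'
  2 -> 'bar'
  4 -> 'data'
  1 -> 'fast'

Decoded: "bar bar data fast"


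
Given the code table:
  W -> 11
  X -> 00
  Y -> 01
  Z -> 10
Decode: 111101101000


Decoding:
11 -> W
11 -> W
01 -> Y
10 -> Z
10 -> Z
00 -> X


Result: WWYZZX


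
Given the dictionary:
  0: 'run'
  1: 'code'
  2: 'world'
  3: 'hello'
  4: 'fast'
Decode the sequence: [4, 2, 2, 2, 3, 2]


Look up each index in the dictionary:
  4 -> 'fast'
  2 -> 'world'
  2 -> 'world'
  2 -> 'world'
  3 -> 'hello'
  2 -> 'world'

Decoded: "fast world world world hello world"


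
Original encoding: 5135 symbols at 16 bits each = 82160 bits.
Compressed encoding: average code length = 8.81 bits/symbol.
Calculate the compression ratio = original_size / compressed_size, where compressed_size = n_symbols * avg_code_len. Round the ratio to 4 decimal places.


original_size = n_symbols * orig_bits = 5135 * 16 = 82160 bits
compressed_size = n_symbols * avg_code_len = 5135 * 8.81 = 45239.35 bits
ratio = original_size / compressed_size = 82160 / 45239.35 = 1.8161

Compression ratio = 1.8161


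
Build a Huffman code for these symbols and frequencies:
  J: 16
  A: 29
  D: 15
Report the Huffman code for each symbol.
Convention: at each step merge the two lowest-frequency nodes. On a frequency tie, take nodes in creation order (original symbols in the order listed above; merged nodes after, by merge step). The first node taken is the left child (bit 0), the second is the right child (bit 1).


Huffman tree construction:
Step 1: Merge D(15) + J(16) = 31
Step 2: Merge A(29) + (D+J)(31) = 60
Read each symbol's code off the tree from the root (left child = 0, right child = 1).

Codes:
  J: 11 (length 2)
  A: 0 (length 1)
  D: 10 (length 2)
Average code length: 91/60 = 1.5167 bits/symbol


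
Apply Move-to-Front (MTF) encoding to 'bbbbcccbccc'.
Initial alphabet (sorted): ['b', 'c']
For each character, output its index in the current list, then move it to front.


MTF encoding:
'b': index 0 in ['b', 'c'] -> ['b', 'c']
'b': index 0 in ['b', 'c'] -> ['b', 'c']
'b': index 0 in ['b', 'c'] -> ['b', 'c']
'b': index 0 in ['b', 'c'] -> ['b', 'c']
'c': index 1 in ['b', 'c'] -> ['c', 'b']
'c': index 0 in ['c', 'b'] -> ['c', 'b']
'c': index 0 in ['c', 'b'] -> ['c', 'b']
'b': index 1 in ['c', 'b'] -> ['b', 'c']
'c': index 1 in ['b', 'c'] -> ['c', 'b']
'c': index 0 in ['c', 'b'] -> ['c', 'b']
'c': index 0 in ['c', 'b'] -> ['c', 'b']


Output: [0, 0, 0, 0, 1, 0, 0, 1, 1, 0, 0]


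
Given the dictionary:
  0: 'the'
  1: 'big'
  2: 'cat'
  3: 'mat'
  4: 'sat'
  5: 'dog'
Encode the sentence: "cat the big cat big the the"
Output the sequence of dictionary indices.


Look up each word in the dictionary:
  'cat' -> 2
  'the' -> 0
  'big' -> 1
  'cat' -> 2
  'big' -> 1
  'the' -> 0
  'the' -> 0

Encoded: [2, 0, 1, 2, 1, 0, 0]


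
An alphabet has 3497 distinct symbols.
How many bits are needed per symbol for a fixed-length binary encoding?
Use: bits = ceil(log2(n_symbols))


log2(3497) = 11.7719
Bracket: 2^11 = 2048 < 3497 <= 2^12 = 4096
So ceil(log2(3497)) = 12

bits = ceil(log2(3497)) = ceil(11.7719) = 12 bits


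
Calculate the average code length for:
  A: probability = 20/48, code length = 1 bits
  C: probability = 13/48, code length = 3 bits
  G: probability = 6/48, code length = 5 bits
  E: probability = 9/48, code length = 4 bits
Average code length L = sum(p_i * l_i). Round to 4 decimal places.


Weighted contributions p_i * l_i:
  A: (20/48) * 1 = 20/48
  C: (13/48) * 3 = 39/48
  G: (6/48) * 5 = 30/48
  E: (9/48) * 4 = 36/48
Sum = (20 + 39 + 30 + 36)/48 = 125/48

L = 125/48 = 2.6042 bits/symbol


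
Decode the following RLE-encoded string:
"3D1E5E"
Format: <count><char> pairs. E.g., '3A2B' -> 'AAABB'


Expanding each <count><char> pair:
  3D -> 'DDD'
  1E -> 'E'
  5E -> 'EEEEE'

Decoded = DDDEEEEEE


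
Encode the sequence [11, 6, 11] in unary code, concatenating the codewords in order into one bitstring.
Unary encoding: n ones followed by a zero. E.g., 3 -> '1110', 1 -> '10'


Encode each number as n ones followed by a terminating 0:
  11 -> 111111111110 (12 bits)
  6 -> 1111110 (7 bits)
  11 -> 111111111110 (12 bits)
Total length = 12 + 7 + 12 = 31 bits.

Unary([11, 6, 11]) = 1111111111101111110111111111110 (31 bits)


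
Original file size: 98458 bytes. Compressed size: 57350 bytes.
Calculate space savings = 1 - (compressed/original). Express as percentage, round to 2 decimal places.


ratio = compressed/original = 57350/98458 = 0.582482
savings = 1 - ratio = 1 - 0.582482 = 0.417518
as a percentage: 0.417518 * 100 = 41.75%

Space savings = 1 - 57350/98458 = 41.75%


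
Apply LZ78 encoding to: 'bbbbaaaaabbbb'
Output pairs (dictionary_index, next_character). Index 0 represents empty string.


LZ78 encoding steps:
Dictionary: {0: ''}
Step 1: w='' (idx 0), next='b' -> output (0, 'b'), add 'b' as idx 1
Step 2: w='b' (idx 1), next='b' -> output (1, 'b'), add 'bb' as idx 2
Step 3: w='b' (idx 1), next='a' -> output (1, 'a'), add 'ba' as idx 3
Step 4: w='' (idx 0), next='a' -> output (0, 'a'), add 'a' as idx 4
Step 5: w='a' (idx 4), next='a' -> output (4, 'a'), add 'aa' as idx 5
Step 6: w='a' (idx 4), next='b' -> output (4, 'b'), add 'ab' as idx 6
Step 7: w='bb' (idx 2), next='b' -> output (2, 'b'), add 'bbb' as idx 7


Encoded: [(0, 'b'), (1, 'b'), (1, 'a'), (0, 'a'), (4, 'a'), (4, 'b'), (2, 'b')]


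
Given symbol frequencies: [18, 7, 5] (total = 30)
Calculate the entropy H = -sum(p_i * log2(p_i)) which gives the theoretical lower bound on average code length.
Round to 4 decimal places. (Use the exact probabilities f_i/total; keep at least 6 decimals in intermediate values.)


Per-symbol terms -p_i * log2(p_i) with p_i = f_i/30:
  p = 18/30 = 0.600000: log2(p) = -0.736966, -p*log2(p) = 0.442179
  p = 7/30 = 0.233333: log2(p) = -2.099536, -p*log2(p) = 0.489892
  p = 5/30 = 0.166667: log2(p) = -2.584963, -p*log2(p) = 0.430827
H = 0.442179 + 0.489892 + 0.430827 = 1.362898

H = 1.3629 bits/symbol


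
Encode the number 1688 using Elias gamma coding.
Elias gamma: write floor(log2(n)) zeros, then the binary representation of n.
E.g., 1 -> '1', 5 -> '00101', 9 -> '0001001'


num_bits = floor(log2(1688)) + 1 = 11
leading_zeros = num_bits - 1 = 10
binary(1688) = 11010011000

Elias gamma(1688) = '0000000000' + '11010011000' = 000000000011010011000 (21 bits)


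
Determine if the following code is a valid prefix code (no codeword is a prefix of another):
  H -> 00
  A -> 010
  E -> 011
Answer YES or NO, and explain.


Checking each pair (does one codeword prefix another?):
  H='00' vs A='010': no prefix
  H='00' vs E='011': no prefix
  A='010' vs H='00': no prefix
  A='010' vs E='011': no prefix
  E='011' vs H='00': no prefix
  E='011' vs A='010': no prefix
No violation found over all pairs.

YES -- this is a valid prefix code. No codeword is a prefix of any other codeword.


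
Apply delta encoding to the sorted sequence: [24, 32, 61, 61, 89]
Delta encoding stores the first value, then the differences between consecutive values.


First value: 24
Deltas:
  32 - 24 = 8
  61 - 32 = 29
  61 - 61 = 0
  89 - 61 = 28


Delta encoded: [24, 8, 29, 0, 28]


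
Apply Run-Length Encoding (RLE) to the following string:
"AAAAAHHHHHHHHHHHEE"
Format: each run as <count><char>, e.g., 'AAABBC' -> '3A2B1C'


Scanning runs left to right:
  i=0: run of 'A' x 5 -> '5A'
  i=5: run of 'H' x 11 -> '11H'
  i=16: run of 'E' x 2 -> '2E'

RLE = 5A11H2E


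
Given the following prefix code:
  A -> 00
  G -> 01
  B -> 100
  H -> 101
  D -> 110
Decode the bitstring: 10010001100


Decoding step by step:
Bits 100 -> B
Bits 100 -> B
Bits 01 -> G
Bits 100 -> B


Decoded message: BBGB


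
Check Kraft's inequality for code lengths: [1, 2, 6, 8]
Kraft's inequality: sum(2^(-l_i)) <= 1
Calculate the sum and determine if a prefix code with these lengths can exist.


Sum = 2^(-1) + 2^(-2) + 2^(-6) + 2^(-8)
    = 0.5 + 0.25 + 0.015625 + 0.00390625
    = 197/256 = 0.76953125
Since 0.76953125 <= 1, Kraft's inequality IS satisfied.
A prefix code with these lengths CAN exist.

Kraft sum = 0.76953125. Satisfied.


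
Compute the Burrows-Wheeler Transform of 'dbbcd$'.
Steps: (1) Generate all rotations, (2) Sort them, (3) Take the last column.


Rotations (sorted):
  0: $dbbcd -> last char: d
  1: bbcd$d -> last char: d
  2: bcd$db -> last char: b
  3: cd$dbb -> last char: b
  4: d$dbbc -> last char: c
  5: dbbcd$ -> last char: $


BWT = ddbbc$


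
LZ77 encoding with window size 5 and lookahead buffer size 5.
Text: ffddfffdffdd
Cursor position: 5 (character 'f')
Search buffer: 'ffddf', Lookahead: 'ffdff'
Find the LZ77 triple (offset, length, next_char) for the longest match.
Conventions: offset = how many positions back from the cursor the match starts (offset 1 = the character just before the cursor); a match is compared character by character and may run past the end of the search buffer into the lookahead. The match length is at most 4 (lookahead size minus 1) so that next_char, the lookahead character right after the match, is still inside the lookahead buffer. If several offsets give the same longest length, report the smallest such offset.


Try each offset into the search buffer:
  offset=1 (pos 4, char 'f'): match length 2
  offset=2 (pos 3, char 'd'): match length 0
  offset=3 (pos 2, char 'd'): match length 0
  offset=4 (pos 1, char 'f'): match length 1
  offset=5 (pos 0, char 'f'): match length 3
Longest match has length 3 at offset 5.
next_char = character at position 5 + 3 = 8 -> 'f'

Best match: offset=5, length=3 (matching 'ffd' starting at position 0)
LZ77 triple: (5, 3, 'f')


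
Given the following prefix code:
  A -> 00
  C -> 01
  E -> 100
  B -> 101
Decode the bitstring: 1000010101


Decoding step by step:
Bits 100 -> E
Bits 00 -> A
Bits 101 -> B
Bits 01 -> C


Decoded message: EABC


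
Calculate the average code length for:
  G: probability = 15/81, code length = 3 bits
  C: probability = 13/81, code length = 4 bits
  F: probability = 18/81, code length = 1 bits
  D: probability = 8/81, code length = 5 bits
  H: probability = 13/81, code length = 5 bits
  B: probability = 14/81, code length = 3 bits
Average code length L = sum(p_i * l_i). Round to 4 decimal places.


Weighted contributions p_i * l_i:
  G: (15/81) * 3 = 45/81
  C: (13/81) * 4 = 52/81
  F: (18/81) * 1 = 18/81
  D: (8/81) * 5 = 40/81
  H: (13/81) * 5 = 65/81
  B: (14/81) * 3 = 42/81
Sum = (45 + 52 + 18 + 40 + 65 + 42)/81 = 262/81

L = 262/81 = 3.2346 bits/symbol


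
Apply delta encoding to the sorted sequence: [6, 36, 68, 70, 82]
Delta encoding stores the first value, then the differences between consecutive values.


First value: 6
Deltas:
  36 - 6 = 30
  68 - 36 = 32
  70 - 68 = 2
  82 - 70 = 12


Delta encoded: [6, 30, 32, 2, 12]


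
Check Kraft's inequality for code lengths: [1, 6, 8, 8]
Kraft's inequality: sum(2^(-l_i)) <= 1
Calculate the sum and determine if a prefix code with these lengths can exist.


Sum = 2^(-1) + 2^(-6) + 2^(-8) + 2^(-8)
    = 0.5 + 0.015625 + 0.00390625 + 0.00390625
    = 134/256 = 0.5234375
Since 0.5234375 <= 1, Kraft's inequality IS satisfied.
A prefix code with these lengths CAN exist.

Kraft sum = 0.5234375. Satisfied.


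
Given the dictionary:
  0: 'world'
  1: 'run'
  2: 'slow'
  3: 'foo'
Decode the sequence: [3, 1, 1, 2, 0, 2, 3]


Look up each index in the dictionary:
  3 -> 'foo'
  1 -> 'run'
  1 -> 'run'
  2 -> 'slow'
  0 -> 'world'
  2 -> 'slow'
  3 -> 'foo'

Decoded: "foo run run slow world slow foo"


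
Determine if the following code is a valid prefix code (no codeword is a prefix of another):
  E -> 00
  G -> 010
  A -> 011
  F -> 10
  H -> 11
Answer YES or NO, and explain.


Checking each pair (does one codeword prefix another?):
  E='00' vs G='010': no prefix
  E='00' vs A='011': no prefix
  E='00' vs F='10': no prefix
  E='00' vs H='11': no prefix
  G='010' vs E='00': no prefix
  G='010' vs A='011': no prefix
  G='010' vs F='10': no prefix
  G='010' vs H='11': no prefix
  A='011' vs E='00': no prefix
  A='011' vs G='010': no prefix
  A='011' vs F='10': no prefix
  A='011' vs H='11': no prefix
  F='10' vs E='00': no prefix
  F='10' vs G='010': no prefix
  F='10' vs A='011': no prefix
  F='10' vs H='11': no prefix
  H='11' vs E='00': no prefix
  H='11' vs G='010': no prefix
  H='11' vs A='011': no prefix
  H='11' vs F='10': no prefix
No violation found over all pairs.

YES -- this is a valid prefix code. No codeword is a prefix of any other codeword.


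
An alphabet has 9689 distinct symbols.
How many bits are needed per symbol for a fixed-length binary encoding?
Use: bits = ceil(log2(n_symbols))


log2(9689) = 13.2421
Bracket: 2^13 = 8192 < 9689 <= 2^14 = 16384
So ceil(log2(9689)) = 14

bits = ceil(log2(9689)) = ceil(13.2421) = 14 bits


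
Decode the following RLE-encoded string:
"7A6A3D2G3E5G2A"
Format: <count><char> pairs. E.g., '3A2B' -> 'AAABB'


Expanding each <count><char> pair:
  7A -> 'AAAAAAA'
  6A -> 'AAAAAA'
  3D -> 'DDD'
  2G -> 'GG'
  3E -> 'EEE'
  5G -> 'GGGGG'
  2A -> 'AA'

Decoded = AAAAAAAAAAAAADDDGGEEEGGGGGAA


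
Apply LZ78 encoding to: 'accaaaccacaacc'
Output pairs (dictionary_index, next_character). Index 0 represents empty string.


LZ78 encoding steps:
Dictionary: {0: ''}
Step 1: w='' (idx 0), next='a' -> output (0, 'a'), add 'a' as idx 1
Step 2: w='' (idx 0), next='c' -> output (0, 'c'), add 'c' as idx 2
Step 3: w='c' (idx 2), next='a' -> output (2, 'a'), add 'ca' as idx 3
Step 4: w='a' (idx 1), next='a' -> output (1, 'a'), add 'aa' as idx 4
Step 5: w='c' (idx 2), next='c' -> output (2, 'c'), add 'cc' as idx 5
Step 6: w='a' (idx 1), next='c' -> output (1, 'c'), add 'ac' as idx 6
Step 7: w='aa' (idx 4), next='c' -> output (4, 'c'), add 'aac' as idx 7
Step 8: w='c' (idx 2), end of input -> output (2, '')


Encoded: [(0, 'a'), (0, 'c'), (2, 'a'), (1, 'a'), (2, 'c'), (1, 'c'), (4, 'c'), (2, '')]


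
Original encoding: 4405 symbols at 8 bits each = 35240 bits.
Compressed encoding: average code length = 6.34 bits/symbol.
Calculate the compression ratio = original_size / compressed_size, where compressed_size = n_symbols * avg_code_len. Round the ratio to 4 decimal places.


original_size = n_symbols * orig_bits = 4405 * 8 = 35240 bits
compressed_size = n_symbols * avg_code_len = 4405 * 6.34 = 27927.7 bits
ratio = original_size / compressed_size = 35240 / 27927.7 = 1.2618

Compression ratio = 1.2618


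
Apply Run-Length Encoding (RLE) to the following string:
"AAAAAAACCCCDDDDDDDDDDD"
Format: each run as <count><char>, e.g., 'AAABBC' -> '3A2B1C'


Scanning runs left to right:
  i=0: run of 'A' x 7 -> '7A'
  i=7: run of 'C' x 4 -> '4C'
  i=11: run of 'D' x 11 -> '11D'

RLE = 7A4C11D


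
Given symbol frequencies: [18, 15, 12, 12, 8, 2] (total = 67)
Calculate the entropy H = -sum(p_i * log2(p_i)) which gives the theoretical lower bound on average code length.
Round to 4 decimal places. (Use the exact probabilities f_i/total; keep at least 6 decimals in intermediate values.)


Per-symbol terms -p_i * log2(p_i) with p_i = f_i/67:
  p = 18/67 = 0.268657: log2(p) = -1.896164, -p*log2(p) = 0.509417
  p = 15/67 = 0.223881: log2(p) = -2.159199, -p*log2(p) = 0.483403
  p = 12/67 = 0.179104: log2(p) = -2.481127, -p*log2(p) = 0.444381
  p = 12/67 = 0.179104: log2(p) = -2.481127, -p*log2(p) = 0.444381
  p = 8/67 = 0.119403: log2(p) = -3.066089, -p*log2(p) = 0.366100
  p = 2/67 = 0.029851: log2(p) = -5.066089, -p*log2(p) = 0.151227
H = 0.509417 + 0.483403 + 0.444381 + 0.444381 + 0.366100 + 0.151227 = 2.398909

H = 2.3989 bits/symbol


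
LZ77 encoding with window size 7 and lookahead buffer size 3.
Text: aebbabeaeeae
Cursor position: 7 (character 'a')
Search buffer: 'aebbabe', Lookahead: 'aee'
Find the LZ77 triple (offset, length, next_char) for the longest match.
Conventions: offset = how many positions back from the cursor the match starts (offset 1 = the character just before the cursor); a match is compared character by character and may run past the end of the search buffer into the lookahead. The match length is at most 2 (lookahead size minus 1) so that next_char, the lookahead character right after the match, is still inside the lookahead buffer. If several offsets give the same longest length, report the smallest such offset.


Try each offset into the search buffer:
  offset=1 (pos 6, char 'e'): match length 0
  offset=2 (pos 5, char 'b'): match length 0
  offset=3 (pos 4, char 'a'): match length 1
  offset=4 (pos 3, char 'b'): match length 0
  offset=5 (pos 2, char 'b'): match length 0
  offset=6 (pos 1, char 'e'): match length 0
  offset=7 (pos 0, char 'a'): match length 2
Longest match has length 2 at offset 7.
next_char = character at position 7 + 2 = 9 -> 'e'

Best match: offset=7, length=2 (matching 'ae' starting at position 0)
LZ77 triple: (7, 2, 'e')


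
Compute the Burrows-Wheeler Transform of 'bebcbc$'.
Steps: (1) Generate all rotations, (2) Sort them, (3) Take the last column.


Rotations (sorted):
  0: $bebcbc -> last char: c
  1: bc$bebc -> last char: c
  2: bcbc$be -> last char: e
  3: bebcbc$ -> last char: $
  4: c$bebcb -> last char: b
  5: cbc$beb -> last char: b
  6: ebcbc$b -> last char: b


BWT = cce$bbb


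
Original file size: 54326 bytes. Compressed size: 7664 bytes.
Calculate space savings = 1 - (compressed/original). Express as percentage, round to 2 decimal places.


ratio = compressed/original = 7664/54326 = 0.141074
savings = 1 - ratio = 1 - 0.141074 = 0.858926
as a percentage: 0.858926 * 100 = 85.89%

Space savings = 1 - 7664/54326 = 85.89%


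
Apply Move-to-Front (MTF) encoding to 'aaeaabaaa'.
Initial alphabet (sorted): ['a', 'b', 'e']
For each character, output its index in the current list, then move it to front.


MTF encoding:
'a': index 0 in ['a', 'b', 'e'] -> ['a', 'b', 'e']
'a': index 0 in ['a', 'b', 'e'] -> ['a', 'b', 'e']
'e': index 2 in ['a', 'b', 'e'] -> ['e', 'a', 'b']
'a': index 1 in ['e', 'a', 'b'] -> ['a', 'e', 'b']
'a': index 0 in ['a', 'e', 'b'] -> ['a', 'e', 'b']
'b': index 2 in ['a', 'e', 'b'] -> ['b', 'a', 'e']
'a': index 1 in ['b', 'a', 'e'] -> ['a', 'b', 'e']
'a': index 0 in ['a', 'b', 'e'] -> ['a', 'b', 'e']
'a': index 0 in ['a', 'b', 'e'] -> ['a', 'b', 'e']


Output: [0, 0, 2, 1, 0, 2, 1, 0, 0]


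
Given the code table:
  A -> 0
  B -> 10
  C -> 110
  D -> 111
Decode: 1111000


Decoding:
111 -> D
10 -> B
0 -> A
0 -> A


Result: DBAA


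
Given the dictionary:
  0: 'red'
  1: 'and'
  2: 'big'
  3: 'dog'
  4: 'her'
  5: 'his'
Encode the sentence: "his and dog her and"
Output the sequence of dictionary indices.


Look up each word in the dictionary:
  'his' -> 5
  'and' -> 1
  'dog' -> 3
  'her' -> 4
  'and' -> 1

Encoded: [5, 1, 3, 4, 1]


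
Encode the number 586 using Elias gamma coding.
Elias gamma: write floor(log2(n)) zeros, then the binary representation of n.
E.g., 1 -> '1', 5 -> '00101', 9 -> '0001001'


num_bits = floor(log2(586)) + 1 = 10
leading_zeros = num_bits - 1 = 9
binary(586) = 1001001010

Elias gamma(586) = '000000000' + '1001001010' = 0000000001001001010 (19 bits)


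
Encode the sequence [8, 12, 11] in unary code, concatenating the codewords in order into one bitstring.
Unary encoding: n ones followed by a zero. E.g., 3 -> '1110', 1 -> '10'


Encode each number as n ones followed by a terminating 0:
  8 -> 111111110 (9 bits)
  12 -> 1111111111110 (13 bits)
  11 -> 111111111110 (12 bits)
Total length = 9 + 13 + 12 = 34 bits.

Unary([8, 12, 11]) = 1111111101111111111110111111111110 (34 bits)


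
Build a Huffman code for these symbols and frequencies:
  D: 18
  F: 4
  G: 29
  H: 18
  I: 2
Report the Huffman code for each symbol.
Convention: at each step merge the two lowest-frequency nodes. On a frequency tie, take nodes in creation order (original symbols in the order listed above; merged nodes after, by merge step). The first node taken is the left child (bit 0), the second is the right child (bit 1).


Huffman tree construction:
Step 1: Merge I(2) + F(4) = 6
Step 2: Merge (I+F)(6) + D(18) = 24
Step 3: Merge H(18) + ((I+F)+D)(24) = 42
Step 4: Merge G(29) + (H+((I+F)+D))(42) = 71
Read each symbol's code off the tree from the root (left child = 0, right child = 1).

Codes:
  D: 111 (length 3)
  F: 1101 (length 4)
  G: 0 (length 1)
  H: 10 (length 2)
  I: 1100 (length 4)
Average code length: 143/71 = 2.0141 bits/symbol
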